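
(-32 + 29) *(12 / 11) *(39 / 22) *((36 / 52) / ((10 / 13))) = -3159/605 = -5.22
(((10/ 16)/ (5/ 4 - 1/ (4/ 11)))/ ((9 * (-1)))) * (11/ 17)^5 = 805255/153344556 = 0.01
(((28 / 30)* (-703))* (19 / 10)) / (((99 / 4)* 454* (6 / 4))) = -373996/5056425 = -0.07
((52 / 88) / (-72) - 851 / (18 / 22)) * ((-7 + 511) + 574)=-8969989/8 = -1121248.62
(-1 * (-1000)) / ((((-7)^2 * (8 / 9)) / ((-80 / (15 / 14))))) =-12000/7 = -1714.29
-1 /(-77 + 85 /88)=88/6691 = 0.01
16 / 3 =5.33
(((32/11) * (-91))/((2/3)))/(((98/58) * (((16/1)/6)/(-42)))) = 40716/11 = 3701.45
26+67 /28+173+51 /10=28909/140 = 206.49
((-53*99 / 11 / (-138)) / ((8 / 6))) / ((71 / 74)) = 17649/6532 = 2.70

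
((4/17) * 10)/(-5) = -0.47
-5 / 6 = -0.83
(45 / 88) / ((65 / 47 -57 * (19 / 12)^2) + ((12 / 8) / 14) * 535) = -88830/14625061 = -0.01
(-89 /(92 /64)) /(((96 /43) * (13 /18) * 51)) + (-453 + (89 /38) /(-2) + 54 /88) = -454.31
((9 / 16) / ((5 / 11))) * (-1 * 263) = -26037/80 = -325.46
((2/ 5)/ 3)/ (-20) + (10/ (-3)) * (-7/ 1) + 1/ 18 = 5261/225 = 23.38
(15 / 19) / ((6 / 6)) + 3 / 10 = 207/190 = 1.09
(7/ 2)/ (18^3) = 7/11664 = 0.00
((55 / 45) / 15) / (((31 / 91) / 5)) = 1001/837 = 1.20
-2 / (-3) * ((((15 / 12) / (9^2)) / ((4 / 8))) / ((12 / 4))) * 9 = 5/81 = 0.06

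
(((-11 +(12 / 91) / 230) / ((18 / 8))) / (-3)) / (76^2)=115109/408009420 = 0.00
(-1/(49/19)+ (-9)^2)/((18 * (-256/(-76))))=37525/28224 = 1.33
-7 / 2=-3.50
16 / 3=5.33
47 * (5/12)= 235/12 = 19.58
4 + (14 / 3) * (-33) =-150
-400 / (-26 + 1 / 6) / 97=480/3007 = 0.16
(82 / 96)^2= 1681/2304 = 0.73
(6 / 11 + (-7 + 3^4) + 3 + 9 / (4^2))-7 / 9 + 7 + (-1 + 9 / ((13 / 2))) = 1744447/20592 = 84.71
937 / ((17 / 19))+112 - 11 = 19520/17 = 1148.24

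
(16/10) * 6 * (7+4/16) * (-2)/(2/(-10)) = 696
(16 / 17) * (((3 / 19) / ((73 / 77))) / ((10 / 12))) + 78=9217986/117895 = 78.19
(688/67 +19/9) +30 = 25555/603 = 42.38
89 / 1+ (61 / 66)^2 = 391405/4356 = 89.85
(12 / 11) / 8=3/22 = 0.14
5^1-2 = 3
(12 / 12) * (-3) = -3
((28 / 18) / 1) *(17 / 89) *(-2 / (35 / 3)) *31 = -2108/1335 = -1.58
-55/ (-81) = 55/81 = 0.68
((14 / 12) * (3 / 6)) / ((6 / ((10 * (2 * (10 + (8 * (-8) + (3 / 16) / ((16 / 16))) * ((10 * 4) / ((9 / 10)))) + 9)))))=-1777615/324 = -5486.47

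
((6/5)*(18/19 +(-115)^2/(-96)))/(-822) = 0.20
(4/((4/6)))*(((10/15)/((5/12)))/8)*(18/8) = 27/10 = 2.70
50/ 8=25/4 = 6.25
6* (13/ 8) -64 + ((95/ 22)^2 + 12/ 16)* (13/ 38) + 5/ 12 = -325522/6897 = -47.20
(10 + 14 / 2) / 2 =17/2 = 8.50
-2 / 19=-0.11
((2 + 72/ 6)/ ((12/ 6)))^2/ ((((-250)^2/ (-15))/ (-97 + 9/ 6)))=28077/25000 = 1.12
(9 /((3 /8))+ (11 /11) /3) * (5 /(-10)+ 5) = 219/2 = 109.50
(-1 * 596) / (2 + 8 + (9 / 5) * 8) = -1490/61 = -24.43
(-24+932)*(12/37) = 10896/37 = 294.49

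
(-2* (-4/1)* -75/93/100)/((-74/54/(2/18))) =6/1147 = 0.01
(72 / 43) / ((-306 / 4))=-16/731 = -0.02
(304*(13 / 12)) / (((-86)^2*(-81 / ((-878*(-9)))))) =-4.34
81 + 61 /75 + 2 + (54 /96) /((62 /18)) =3123931/37200 = 83.98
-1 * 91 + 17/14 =-1257/14 = -89.79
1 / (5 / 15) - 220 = -217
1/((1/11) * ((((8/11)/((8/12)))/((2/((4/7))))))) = 847/24 = 35.29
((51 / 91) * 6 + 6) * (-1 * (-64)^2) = -38349.36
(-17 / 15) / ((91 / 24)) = -136/455 = -0.30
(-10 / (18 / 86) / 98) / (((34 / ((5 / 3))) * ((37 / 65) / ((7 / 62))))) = -69875/14741244 = 0.00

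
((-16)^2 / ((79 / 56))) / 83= 14336/6557 = 2.19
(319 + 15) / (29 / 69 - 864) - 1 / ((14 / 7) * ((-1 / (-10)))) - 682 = -40959315/59587 = -687.39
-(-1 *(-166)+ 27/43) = -166.63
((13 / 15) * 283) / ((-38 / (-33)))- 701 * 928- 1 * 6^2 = -123566691/190 = -650351.01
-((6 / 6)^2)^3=-1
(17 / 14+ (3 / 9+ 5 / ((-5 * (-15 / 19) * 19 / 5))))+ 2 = 163/42 = 3.88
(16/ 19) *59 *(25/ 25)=944/19 = 49.68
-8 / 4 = -2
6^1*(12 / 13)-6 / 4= 105/26 = 4.04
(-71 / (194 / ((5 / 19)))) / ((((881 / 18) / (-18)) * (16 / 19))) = 28755/683656 = 0.04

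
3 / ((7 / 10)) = 30/7 = 4.29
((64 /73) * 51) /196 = 816/3577 = 0.23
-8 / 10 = -4/5 = -0.80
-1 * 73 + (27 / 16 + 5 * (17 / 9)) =-8909/144 = -61.87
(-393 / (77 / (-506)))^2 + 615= 6670290.18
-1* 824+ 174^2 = 29452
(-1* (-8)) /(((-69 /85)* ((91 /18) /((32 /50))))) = -13056/10465 = -1.25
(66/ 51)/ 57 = 22/969 = 0.02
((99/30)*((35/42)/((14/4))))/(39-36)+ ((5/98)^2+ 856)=24670693/28812 = 856.26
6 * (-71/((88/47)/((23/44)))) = -230253/1936 = -118.93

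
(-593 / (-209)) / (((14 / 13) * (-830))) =-7709/2428580 = 0.00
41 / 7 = 5.86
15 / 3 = 5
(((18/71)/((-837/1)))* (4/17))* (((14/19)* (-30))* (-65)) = -72800/710923 = -0.10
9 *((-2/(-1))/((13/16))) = 288/13 = 22.15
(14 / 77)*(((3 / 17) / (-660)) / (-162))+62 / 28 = 51651277/23326380 = 2.21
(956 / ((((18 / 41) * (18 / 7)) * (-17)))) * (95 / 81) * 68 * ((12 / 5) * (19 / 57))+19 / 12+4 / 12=-3176.30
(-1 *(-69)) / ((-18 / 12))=-46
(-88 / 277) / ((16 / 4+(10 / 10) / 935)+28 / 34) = -0.07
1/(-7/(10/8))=-5/28 = -0.18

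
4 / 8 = 1/2 = 0.50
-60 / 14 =-30/7 = -4.29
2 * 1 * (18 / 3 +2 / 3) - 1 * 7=19/3 = 6.33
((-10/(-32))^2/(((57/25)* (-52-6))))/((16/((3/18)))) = -625/81248256 = 0.00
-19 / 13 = -1.46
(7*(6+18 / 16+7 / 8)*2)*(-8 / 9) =-896/9 = -99.56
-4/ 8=-0.50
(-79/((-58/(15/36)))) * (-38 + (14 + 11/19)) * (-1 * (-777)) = -45525725/4408 = -10327.98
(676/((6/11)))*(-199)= -739882/3 = -246627.33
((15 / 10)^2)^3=729/64 = 11.39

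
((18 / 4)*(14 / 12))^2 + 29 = 905/16 = 56.56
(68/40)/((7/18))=153/35 = 4.37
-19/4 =-4.75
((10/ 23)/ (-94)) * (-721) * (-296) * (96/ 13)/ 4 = -25609920/14053 = -1822.38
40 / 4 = 10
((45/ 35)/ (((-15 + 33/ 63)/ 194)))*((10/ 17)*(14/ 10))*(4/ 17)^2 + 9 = 766791/93347 = 8.21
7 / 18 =0.39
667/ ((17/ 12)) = 8004/17 = 470.82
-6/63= -2/21 = -0.10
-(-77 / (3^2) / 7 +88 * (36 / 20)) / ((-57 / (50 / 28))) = 35365/7182 = 4.92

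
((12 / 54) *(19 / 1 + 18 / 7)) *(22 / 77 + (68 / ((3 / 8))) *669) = 28494908/49 = 581528.73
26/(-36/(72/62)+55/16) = -416/441 = -0.94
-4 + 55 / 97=-333/97 = -3.43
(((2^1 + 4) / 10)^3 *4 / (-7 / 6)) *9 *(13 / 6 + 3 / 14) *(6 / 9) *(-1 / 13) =0.81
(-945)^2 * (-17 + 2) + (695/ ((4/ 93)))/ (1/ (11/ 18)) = -321252005/24 = -13385500.21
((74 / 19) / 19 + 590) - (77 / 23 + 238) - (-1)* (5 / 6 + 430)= 38842621/49818 = 779.69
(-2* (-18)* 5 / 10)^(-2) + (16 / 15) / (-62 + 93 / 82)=-116741/8085420 = -0.01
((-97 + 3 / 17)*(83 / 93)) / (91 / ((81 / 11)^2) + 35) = -149391783/63410221 = -2.36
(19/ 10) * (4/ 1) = 38/5 = 7.60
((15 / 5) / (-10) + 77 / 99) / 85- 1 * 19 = -18.99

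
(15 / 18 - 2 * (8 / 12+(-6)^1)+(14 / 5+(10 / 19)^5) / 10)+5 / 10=760412393/61902475 = 12.28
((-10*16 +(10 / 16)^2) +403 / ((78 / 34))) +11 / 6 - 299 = -17991/64 = -281.11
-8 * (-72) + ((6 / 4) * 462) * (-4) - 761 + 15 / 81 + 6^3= -74002/27 = -2740.81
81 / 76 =1.07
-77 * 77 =-5929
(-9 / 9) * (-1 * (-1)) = -1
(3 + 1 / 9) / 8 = 7/18 = 0.39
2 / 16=1/8 = 0.12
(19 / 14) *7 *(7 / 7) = 19/2 = 9.50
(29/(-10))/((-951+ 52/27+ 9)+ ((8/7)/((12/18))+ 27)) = 5481/1722470 = 0.00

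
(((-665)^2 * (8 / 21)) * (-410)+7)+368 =-207212875/3 = -69070958.33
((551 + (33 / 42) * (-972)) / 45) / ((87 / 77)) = -4.18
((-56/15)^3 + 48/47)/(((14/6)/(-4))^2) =-129471232/863625 = -149.92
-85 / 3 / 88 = -85/264 = -0.32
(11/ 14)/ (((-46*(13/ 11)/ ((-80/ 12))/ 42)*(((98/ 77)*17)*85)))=1331/604877 = 0.00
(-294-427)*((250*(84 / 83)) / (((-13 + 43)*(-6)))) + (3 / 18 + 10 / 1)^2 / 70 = 212282843/209160 = 1014.93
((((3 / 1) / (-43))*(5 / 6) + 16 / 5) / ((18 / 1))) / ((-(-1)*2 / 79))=106729/15480 = 6.89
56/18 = 28/9 = 3.11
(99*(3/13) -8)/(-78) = -193/1014 = -0.19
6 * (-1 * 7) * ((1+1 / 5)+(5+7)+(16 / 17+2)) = -57624/85 = -677.93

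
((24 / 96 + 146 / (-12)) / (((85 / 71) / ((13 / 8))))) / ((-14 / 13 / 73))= 125257561/114240 = 1096.44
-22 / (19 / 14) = -308/19 = -16.21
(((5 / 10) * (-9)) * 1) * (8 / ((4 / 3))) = -27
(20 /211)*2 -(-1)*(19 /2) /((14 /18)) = 36641/2954 = 12.40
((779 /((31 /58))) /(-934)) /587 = -22591/8497999 = 0.00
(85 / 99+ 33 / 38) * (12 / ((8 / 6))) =6497/418 = 15.54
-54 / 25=-2.16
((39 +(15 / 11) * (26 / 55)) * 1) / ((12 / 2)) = 1599/242 = 6.61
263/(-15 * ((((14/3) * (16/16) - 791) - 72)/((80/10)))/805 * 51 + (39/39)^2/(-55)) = 18630920/7221587 = 2.58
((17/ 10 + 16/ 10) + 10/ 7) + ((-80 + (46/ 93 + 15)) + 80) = 131653/6510 = 20.22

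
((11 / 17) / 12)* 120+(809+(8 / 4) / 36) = 249551/306 = 815.53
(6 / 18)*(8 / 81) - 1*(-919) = 223325/243 = 919.03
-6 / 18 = -1/3 = -0.33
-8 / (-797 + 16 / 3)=24/2375 = 0.01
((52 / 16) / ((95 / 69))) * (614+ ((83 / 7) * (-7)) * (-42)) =183885/19 = 9678.16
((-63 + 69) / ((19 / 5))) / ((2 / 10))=150/19 = 7.89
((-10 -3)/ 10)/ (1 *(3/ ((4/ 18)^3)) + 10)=-52/11335 = 0.00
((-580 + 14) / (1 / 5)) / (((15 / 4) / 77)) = -174328/3 = -58109.33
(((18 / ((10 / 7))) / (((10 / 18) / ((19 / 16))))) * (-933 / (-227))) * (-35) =-70358463/18160 = -3874.36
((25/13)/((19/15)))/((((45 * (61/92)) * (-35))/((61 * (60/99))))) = -9200/171171 = -0.05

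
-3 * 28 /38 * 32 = -1344/19 = -70.74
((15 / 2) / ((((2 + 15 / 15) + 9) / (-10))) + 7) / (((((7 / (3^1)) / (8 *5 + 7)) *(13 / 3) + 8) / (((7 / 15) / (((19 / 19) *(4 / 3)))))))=8883/278000 = 0.03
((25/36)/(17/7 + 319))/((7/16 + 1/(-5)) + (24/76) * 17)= 266/690201 = 0.00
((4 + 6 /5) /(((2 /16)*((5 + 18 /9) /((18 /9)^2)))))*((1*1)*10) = 1664/7 = 237.71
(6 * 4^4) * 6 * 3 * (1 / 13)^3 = 27648/2197 = 12.58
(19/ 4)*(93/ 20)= 1767/80 = 22.09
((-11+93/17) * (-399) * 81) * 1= 3037986/17 = 178705.06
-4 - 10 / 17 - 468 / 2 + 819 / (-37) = -163995/629 = -260.72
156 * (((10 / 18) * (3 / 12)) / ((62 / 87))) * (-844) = -795470/31 = -25660.32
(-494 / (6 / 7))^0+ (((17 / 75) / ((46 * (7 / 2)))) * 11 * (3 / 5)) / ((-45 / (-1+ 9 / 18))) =1811437/1811250 = 1.00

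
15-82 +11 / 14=-66.21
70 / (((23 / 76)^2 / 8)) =3234560/529 = 6114.48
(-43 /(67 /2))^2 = 7396/4489 = 1.65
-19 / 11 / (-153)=19/1683 = 0.01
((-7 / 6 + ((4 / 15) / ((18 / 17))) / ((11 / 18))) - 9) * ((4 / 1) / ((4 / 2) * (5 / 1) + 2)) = -1073/330 = -3.25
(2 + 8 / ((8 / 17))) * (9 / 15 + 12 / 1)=239.40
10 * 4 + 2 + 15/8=351/8 = 43.88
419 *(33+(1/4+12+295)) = 570259/4 = 142564.75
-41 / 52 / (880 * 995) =-41/45531200 = 0.00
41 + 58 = 99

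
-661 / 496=-1.33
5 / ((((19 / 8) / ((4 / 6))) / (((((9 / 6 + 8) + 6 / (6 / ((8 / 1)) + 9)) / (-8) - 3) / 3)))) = -4435/2223 = -2.00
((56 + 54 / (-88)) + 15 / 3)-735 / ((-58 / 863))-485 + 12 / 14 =93897977/8932 = 10512.54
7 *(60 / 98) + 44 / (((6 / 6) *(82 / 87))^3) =54839991/964894 = 56.84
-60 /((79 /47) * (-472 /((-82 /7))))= -28905/32627 = -0.89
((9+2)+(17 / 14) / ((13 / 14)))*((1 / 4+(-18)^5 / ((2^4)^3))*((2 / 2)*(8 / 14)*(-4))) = 12970.77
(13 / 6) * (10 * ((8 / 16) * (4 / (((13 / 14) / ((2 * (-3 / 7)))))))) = -40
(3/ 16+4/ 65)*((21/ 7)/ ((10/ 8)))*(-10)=-777/130 = -5.98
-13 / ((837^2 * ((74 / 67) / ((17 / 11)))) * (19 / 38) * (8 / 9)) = -14807/253450296 = 0.00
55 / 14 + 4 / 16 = 117/28 = 4.18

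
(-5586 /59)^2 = 31203396/3481 = 8963.92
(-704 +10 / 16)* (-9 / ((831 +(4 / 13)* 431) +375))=658359/139216 = 4.73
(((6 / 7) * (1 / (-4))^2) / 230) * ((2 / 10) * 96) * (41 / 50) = 369/100625 = 0.00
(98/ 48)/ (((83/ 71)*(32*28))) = 497/254976 = 0.00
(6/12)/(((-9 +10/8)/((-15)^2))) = -450/31 = -14.52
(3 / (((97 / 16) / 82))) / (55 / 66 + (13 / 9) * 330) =7872/92635 = 0.08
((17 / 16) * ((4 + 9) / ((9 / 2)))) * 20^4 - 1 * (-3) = 4420027/9 = 491114.11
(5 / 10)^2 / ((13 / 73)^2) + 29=24933/676 = 36.88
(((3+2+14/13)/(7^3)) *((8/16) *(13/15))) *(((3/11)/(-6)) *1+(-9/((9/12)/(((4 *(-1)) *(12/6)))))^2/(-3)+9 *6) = -5245363/226380 = -23.17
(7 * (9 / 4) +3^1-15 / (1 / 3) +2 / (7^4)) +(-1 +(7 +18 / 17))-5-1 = -4112777/163268 = -25.19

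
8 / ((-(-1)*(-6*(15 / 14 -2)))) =56/39 = 1.44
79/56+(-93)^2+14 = 485207/56 = 8664.41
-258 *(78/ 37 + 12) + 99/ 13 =-1747125/481 = -3632.28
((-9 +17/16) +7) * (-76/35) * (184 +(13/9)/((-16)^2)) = 374.58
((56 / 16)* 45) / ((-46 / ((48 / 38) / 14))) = -0.31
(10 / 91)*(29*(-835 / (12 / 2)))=-121075/273 = -443.50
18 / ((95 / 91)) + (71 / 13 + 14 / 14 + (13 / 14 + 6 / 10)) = 25.23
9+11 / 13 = 128/13 = 9.85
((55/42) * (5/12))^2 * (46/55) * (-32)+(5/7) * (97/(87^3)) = -771291940/96799941 = -7.97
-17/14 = -1.21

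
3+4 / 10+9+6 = 92/5 = 18.40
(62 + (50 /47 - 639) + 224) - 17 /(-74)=-1223235/3478 = -351.71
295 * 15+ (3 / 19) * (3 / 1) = 84084/19 = 4425.47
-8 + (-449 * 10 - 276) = -4774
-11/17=-0.65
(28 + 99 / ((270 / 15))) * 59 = 3953/2 = 1976.50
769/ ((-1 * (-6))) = 769/6 = 128.17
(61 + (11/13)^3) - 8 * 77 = -1218004/2197 = -554.39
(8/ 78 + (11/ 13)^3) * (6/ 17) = 9338/37349 = 0.25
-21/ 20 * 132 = -138.60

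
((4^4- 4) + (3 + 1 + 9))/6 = 265/6 = 44.17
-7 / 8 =-0.88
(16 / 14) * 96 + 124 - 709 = -3327/7 = -475.29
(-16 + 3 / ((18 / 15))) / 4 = -27/8 = -3.38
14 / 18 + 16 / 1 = 151/9 = 16.78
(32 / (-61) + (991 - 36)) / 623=58223/38003 = 1.53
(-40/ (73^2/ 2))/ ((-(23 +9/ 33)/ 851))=0.55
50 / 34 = 25/17 = 1.47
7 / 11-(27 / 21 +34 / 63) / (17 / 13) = -8948/11781 = -0.76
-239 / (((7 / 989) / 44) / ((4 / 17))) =-41601296/119 = -349590.72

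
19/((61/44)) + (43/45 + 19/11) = 494828/30195 = 16.39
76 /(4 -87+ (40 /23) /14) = -12236/13343 = -0.92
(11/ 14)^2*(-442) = -26741/98 = -272.87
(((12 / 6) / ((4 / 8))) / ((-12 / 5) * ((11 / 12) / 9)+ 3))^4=4100625/923521 = 4.44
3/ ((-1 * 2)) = -3/2 = -1.50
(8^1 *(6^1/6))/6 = 4/3 = 1.33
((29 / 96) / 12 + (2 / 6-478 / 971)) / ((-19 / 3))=149633/7084416 = 0.02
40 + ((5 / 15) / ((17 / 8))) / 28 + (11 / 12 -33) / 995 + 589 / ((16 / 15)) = 673102141/1136688 = 592.16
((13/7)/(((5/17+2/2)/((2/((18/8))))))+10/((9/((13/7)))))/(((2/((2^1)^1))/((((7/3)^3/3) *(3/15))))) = 113386/40095 = 2.83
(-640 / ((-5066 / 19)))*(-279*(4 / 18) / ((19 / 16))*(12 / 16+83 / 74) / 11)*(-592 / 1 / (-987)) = -12.79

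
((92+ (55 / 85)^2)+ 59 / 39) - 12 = 923450/11271 = 81.93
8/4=2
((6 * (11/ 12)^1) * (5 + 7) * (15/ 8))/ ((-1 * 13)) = -9.52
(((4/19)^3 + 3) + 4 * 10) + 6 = 336155/6859 = 49.01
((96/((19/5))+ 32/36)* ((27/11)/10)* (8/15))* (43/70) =384592/182875 = 2.10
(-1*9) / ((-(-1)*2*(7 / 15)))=-135/14 = -9.64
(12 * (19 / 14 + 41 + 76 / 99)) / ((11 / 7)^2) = 836794/3993 = 209.57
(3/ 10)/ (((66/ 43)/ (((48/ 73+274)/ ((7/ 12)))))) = 517290/5621 = 92.03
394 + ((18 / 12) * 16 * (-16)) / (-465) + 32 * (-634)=-3083442/155 = -19893.17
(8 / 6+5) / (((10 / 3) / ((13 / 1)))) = 247/10 = 24.70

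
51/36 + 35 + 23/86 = 18929/516 = 36.68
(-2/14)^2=1/49 = 0.02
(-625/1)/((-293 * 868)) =625/254324 = 0.00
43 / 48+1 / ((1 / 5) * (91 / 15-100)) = 56987/67632 = 0.84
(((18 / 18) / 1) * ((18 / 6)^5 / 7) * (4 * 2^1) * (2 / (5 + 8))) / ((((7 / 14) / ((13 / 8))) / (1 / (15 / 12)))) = 3888/35 = 111.09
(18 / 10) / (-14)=-9/70 = -0.13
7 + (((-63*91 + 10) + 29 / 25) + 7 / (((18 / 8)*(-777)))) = -142728229/24975 = -5714.84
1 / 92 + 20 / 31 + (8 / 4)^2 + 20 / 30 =45541/8556 = 5.32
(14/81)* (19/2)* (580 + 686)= 56126/27 = 2078.74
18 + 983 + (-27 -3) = 971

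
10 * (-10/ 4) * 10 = -250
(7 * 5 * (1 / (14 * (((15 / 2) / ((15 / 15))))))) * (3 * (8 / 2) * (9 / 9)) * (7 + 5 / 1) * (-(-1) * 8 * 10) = 3840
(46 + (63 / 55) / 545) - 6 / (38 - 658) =85510591/1858450 = 46.01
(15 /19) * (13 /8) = 1.28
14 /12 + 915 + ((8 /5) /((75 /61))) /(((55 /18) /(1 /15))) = 188965231/206250 = 916.20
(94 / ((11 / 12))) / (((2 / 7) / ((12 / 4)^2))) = 35532/11 = 3230.18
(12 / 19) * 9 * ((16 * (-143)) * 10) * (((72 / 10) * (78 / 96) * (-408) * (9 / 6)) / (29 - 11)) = 491489856/19 = 25867887.16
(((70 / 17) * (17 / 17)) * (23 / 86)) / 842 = 805/615502 = 0.00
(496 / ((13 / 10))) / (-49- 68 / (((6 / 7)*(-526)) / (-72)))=-1304480/204659 = -6.37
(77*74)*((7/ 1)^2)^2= 13680898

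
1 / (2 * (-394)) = -1/788 = 0.00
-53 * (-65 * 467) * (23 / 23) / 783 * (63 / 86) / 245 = 321763/52374 = 6.14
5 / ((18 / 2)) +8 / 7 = 107/63 = 1.70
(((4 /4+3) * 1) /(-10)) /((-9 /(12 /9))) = 8/135 = 0.06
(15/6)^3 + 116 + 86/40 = 5351/40 = 133.78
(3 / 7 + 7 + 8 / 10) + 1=323/35 = 9.23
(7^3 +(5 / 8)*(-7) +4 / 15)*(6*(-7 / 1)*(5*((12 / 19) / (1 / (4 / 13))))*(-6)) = 20496168/247 = 82980.44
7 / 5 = 1.40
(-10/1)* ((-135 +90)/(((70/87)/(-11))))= -43065/7 = -6152.14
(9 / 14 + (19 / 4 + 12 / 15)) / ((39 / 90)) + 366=380.29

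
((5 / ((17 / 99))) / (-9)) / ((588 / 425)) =-1375/588 = -2.34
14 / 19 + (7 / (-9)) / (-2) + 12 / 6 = 1069/342 = 3.13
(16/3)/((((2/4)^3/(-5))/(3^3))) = -5760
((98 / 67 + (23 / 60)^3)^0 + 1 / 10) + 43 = 441/10 = 44.10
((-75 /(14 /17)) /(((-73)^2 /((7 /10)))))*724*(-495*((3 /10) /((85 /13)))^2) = 81764397/9059300 = 9.03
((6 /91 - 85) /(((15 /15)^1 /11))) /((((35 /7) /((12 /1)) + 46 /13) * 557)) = -1020228/2405683 = -0.42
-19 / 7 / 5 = -19/35 = -0.54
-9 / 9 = -1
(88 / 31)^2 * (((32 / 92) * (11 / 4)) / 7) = 170368/154721 = 1.10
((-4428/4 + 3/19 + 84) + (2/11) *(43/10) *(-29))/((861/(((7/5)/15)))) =-1092563/9640125 = -0.11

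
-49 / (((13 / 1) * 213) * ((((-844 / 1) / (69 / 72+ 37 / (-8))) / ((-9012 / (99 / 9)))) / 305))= 11223695/584259 = 19.21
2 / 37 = 0.05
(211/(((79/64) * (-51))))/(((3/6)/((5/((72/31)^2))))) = -2027710/326349 = -6.21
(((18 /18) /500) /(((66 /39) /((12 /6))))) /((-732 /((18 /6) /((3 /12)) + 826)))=-5447/2013000 = 0.00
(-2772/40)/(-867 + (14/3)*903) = -693/33470 = -0.02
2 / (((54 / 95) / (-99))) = -1045/3 = -348.33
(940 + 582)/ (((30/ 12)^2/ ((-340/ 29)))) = -413984/145 = -2855.06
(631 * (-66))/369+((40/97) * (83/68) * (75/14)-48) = -158.17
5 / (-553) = -5/553 = -0.01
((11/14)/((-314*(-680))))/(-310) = -11/926676800 = 0.00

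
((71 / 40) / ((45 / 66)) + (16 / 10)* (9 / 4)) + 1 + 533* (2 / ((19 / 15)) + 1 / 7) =36904513/39900 = 924.93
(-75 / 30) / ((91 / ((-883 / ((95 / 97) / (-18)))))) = -770859/1729 = -445.84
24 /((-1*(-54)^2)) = -2/243 = -0.01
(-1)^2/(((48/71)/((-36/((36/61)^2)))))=-264191/1728 = -152.89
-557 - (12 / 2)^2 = -593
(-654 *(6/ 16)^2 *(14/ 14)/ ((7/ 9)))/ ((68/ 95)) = -2516265/15232 = -165.20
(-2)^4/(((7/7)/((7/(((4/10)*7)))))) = 40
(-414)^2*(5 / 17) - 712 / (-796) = 170542046/3383 = 50411.48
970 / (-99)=-970/99 = -9.80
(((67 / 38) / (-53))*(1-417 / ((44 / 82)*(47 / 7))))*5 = 39746075/2082476 = 19.09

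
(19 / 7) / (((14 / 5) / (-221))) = -20995/98 = -214.23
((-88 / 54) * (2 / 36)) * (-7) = 154/243 = 0.63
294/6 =49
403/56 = 7.20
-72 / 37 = -1.95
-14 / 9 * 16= -224/9 = -24.89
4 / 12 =1/3 = 0.33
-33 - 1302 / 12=-283/2 = -141.50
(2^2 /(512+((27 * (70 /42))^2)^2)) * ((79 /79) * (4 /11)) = 16/45112507 = 0.00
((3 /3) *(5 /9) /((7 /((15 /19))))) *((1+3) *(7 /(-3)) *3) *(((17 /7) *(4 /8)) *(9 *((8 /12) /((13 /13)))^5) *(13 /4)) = -88400/10773 = -8.21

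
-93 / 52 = -1.79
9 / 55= 0.16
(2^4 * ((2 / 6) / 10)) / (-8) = -1/15 = -0.07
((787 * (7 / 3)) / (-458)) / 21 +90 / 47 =333991/193734 = 1.72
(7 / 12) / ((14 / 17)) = 17/24 = 0.71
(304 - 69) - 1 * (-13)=248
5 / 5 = 1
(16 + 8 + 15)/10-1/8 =151/40 = 3.78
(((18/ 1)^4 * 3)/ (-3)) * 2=-209952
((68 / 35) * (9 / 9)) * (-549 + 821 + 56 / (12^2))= 166702/315 = 529.21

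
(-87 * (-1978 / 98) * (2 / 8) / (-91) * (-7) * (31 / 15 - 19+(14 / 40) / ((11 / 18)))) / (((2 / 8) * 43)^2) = -7202266/1506505 = -4.78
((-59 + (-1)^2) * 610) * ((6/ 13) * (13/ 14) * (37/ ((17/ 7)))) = -3927180/17 = -231010.59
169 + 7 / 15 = 2542/15 = 169.47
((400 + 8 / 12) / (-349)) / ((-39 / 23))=27646/40833 = 0.68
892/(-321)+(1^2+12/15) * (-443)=-1284287/1605 = -800.18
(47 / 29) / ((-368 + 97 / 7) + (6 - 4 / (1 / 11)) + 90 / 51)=-5593/1347195 = 0.00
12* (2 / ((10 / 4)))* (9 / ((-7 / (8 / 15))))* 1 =-1152/175 = -6.58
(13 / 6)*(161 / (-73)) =-2093/438 = -4.78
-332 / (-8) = 83/2 = 41.50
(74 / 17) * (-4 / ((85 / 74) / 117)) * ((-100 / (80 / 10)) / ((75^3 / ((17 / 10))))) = 71188/796875 = 0.09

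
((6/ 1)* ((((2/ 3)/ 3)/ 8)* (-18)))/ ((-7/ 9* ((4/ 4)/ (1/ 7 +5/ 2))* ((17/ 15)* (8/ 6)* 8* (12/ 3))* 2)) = 44955/426496 = 0.11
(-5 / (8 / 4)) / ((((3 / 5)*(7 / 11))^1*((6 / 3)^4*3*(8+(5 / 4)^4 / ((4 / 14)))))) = -4400/533673 = -0.01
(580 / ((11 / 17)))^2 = 97219600/121 = 803467.77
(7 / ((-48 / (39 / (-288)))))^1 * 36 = 91/128 = 0.71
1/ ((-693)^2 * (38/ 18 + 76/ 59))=59/96316605 = 0.00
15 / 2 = 7.50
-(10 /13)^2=-100/169 = -0.59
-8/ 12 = -2/3 = -0.67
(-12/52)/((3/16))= -16/13 = -1.23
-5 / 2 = -2.50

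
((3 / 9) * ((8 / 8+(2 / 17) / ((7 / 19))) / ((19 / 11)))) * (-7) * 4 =-6908/969 = -7.13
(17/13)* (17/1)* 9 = 2601/13 = 200.08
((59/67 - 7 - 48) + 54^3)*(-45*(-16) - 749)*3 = -917542194/67 = -13694659.61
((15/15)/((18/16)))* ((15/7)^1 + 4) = 344/63 = 5.46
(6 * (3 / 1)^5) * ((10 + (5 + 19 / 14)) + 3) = 197559/7 = 28222.71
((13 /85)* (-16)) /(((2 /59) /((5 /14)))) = -3068/119 = -25.78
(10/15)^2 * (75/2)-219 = -607/3 = -202.33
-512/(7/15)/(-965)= 1536/1351 = 1.14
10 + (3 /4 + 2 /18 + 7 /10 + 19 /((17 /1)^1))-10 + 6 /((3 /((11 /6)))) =19417/3060 = 6.35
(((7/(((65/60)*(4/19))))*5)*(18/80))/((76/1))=189/416 = 0.45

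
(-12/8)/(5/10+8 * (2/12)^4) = -243/82 = -2.96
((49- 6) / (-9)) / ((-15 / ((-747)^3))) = -132768941.40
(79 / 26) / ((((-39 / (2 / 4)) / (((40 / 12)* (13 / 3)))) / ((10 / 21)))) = -1975/7371 = -0.27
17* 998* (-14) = -237524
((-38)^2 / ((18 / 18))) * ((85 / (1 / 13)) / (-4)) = -398905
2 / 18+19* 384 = 65665/9 = 7296.11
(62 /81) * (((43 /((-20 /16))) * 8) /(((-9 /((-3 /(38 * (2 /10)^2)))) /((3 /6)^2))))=-53320/4617 = -11.55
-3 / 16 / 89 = -3/1424 = 0.00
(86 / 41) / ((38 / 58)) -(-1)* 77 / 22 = 10441/1558 = 6.70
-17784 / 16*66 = -73359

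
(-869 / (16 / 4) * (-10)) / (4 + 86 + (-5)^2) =869/46 = 18.89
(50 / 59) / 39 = 50/2301 = 0.02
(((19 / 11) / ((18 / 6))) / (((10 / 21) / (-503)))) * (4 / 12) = -66899/330 = -202.72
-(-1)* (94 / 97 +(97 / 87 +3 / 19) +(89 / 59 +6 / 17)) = 659905057/160822023 = 4.10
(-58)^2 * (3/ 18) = 1682/3 = 560.67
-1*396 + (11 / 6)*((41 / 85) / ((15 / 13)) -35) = -1757206/3825 = -459.40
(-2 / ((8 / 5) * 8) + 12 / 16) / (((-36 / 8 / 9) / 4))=-19/4 = -4.75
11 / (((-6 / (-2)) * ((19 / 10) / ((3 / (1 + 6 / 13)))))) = 1430/361 = 3.96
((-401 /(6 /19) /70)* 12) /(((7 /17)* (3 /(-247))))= 31992181/735 = 43526.78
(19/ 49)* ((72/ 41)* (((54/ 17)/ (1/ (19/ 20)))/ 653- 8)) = -607095828/111509545 = -5.44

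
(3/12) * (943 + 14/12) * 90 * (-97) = -8242575/4 = -2060643.75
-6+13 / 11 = -53/11 = -4.82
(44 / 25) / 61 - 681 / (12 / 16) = -1384656/1525 = -907.97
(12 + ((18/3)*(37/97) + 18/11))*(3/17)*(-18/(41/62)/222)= -9481536/27516863 = -0.34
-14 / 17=-0.82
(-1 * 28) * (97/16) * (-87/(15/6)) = 59073/10 = 5907.30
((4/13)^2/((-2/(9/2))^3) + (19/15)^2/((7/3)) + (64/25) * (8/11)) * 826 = 338823607/278850 = 1215.07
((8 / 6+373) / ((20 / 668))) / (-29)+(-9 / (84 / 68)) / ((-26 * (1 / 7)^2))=-4720771/11310 = -417.40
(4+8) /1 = 12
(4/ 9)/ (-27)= -0.02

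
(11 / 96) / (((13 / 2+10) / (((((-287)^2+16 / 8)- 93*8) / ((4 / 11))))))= 299299/192 = 1558.85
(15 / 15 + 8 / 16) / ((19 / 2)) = 3/19 = 0.16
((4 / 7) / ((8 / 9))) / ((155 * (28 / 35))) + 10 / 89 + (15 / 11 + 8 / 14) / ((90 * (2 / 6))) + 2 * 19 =973381009/25493160 = 38.18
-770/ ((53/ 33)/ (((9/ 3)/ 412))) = -38115/10918 = -3.49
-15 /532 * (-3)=45/532 = 0.08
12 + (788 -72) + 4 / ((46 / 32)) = 16808/23 = 730.78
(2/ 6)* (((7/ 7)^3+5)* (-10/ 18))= -10/9 = -1.11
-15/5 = -3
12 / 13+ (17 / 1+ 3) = 20.92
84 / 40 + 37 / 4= 227/20 = 11.35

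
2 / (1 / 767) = 1534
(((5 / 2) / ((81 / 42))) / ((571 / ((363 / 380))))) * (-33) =-9317/130188 = -0.07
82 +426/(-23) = 1460/23 = 63.48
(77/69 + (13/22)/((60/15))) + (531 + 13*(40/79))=538.85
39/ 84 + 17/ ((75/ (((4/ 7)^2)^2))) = 351833/720300 = 0.49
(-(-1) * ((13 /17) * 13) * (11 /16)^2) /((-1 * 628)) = -0.01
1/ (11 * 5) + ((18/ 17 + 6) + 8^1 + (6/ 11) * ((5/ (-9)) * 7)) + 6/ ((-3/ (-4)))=58781/2805 = 20.96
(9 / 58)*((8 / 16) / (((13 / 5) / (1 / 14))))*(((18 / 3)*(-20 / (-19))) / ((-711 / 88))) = -6600/3961139 = 0.00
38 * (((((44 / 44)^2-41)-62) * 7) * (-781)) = 21190092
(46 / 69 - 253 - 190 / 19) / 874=-787/2622 = -0.30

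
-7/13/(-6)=7/78 = 0.09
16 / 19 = 0.84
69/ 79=0.87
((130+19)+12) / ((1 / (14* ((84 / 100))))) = 47334/25 = 1893.36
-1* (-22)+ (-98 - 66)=-142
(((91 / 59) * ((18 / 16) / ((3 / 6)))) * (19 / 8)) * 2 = 15561/944 = 16.48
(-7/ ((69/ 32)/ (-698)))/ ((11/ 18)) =938112/253 = 3707.95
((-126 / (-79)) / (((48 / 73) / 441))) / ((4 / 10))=3380265/1264 = 2674.26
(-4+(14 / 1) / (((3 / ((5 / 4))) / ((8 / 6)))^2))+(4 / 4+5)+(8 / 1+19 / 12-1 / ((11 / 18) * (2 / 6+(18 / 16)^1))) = 1843937/124740 = 14.78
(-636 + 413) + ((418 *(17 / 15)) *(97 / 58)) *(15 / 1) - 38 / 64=10821017/928 = 11660.58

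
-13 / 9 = -1.44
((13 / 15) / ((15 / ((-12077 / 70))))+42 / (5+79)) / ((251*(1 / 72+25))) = -596504/395544625 = 0.00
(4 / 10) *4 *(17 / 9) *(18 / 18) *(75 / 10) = 68/3 = 22.67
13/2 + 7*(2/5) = 9.30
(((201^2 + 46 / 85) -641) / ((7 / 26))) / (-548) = -21967699/81515 = -269.49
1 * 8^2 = 64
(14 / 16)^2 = 49/64 = 0.77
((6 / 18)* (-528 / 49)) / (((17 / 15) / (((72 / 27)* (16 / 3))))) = -112640/2499 = -45.07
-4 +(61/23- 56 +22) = -35.35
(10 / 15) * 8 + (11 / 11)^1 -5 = 4/3 = 1.33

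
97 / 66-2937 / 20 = -95951/660 = -145.38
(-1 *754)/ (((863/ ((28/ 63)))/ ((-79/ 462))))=119132/1794177 = 0.07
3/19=0.16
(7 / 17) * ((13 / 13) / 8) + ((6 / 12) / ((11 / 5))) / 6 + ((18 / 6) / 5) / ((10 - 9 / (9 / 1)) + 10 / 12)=199079/1323960 = 0.15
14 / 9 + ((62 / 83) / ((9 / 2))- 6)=-4.28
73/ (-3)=-73/3 = -24.33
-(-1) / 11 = 1/11 = 0.09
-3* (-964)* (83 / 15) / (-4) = -20003/5 = -4000.60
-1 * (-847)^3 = 607645423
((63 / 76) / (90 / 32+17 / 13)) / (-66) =-546/179113 = 0.00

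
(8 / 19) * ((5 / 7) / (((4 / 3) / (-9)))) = -2.03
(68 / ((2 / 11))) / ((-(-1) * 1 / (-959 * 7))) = -2510662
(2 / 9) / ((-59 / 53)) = -106/531 = -0.20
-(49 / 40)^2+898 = 1434399/1600 = 896.50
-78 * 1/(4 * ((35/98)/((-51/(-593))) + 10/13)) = -180999/45685 = -3.96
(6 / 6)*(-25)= -25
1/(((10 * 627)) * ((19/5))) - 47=-1119821/23826 = -47.00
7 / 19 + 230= 230.37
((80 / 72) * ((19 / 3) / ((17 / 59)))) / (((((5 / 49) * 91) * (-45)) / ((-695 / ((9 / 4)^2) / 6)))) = 17451728/13049829 = 1.34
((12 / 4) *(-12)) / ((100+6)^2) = -9/2809 = 0.00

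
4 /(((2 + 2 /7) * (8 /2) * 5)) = 7/80 = 0.09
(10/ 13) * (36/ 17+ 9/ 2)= 1125/221 = 5.09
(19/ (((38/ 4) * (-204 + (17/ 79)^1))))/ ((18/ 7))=-553/144891 = 0.00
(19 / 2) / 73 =19/146 = 0.13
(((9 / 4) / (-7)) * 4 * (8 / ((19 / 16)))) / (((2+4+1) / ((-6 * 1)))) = 6912/931 = 7.42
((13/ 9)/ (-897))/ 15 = -1/9315 = 0.00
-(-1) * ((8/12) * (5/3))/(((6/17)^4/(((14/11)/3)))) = 30.38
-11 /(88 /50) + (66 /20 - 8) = -10.95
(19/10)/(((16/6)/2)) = 1.42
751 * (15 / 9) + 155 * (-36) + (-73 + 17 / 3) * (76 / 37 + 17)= -622855/111 = -5611.31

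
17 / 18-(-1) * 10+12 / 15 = 1057/90 = 11.74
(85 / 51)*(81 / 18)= 15/2 = 7.50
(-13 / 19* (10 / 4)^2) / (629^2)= -325/30068716 = 0.00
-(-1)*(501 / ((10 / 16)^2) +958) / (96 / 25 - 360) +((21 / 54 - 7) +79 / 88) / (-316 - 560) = -231081991/36770976 = -6.28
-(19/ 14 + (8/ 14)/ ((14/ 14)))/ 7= -27/98 = -0.28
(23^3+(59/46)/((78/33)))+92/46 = 14554773/1196 = 12169.54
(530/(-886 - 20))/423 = -265/191619 = 0.00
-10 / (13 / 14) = -140/13 = -10.77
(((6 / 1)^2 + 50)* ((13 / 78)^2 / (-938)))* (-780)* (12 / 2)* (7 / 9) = 5590/603 = 9.27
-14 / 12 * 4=-14/3 = -4.67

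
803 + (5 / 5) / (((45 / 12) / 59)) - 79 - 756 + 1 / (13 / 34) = -2662/195 = -13.65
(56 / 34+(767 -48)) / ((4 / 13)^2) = 2070419/272 = 7611.83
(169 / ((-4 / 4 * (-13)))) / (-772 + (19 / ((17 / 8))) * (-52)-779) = -221/34271 = -0.01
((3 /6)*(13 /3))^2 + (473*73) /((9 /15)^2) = 95918.58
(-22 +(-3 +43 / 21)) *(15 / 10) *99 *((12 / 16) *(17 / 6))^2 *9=-62057259/448 = -138520.67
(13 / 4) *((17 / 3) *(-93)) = -1712.75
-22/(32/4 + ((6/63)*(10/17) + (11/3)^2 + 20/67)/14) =-22101156/9026957 = -2.45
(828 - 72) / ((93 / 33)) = 8316/31 = 268.26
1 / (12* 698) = 1/8376 = 0.00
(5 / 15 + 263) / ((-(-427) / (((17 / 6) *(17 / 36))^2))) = 32990795/29883168 = 1.10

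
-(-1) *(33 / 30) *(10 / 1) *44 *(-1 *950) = -459800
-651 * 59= -38409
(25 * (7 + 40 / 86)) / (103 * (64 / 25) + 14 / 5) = 200625/286466 = 0.70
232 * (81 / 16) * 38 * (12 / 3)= 178524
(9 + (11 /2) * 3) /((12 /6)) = 51/4 = 12.75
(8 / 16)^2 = 1/4 = 0.25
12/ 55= 0.22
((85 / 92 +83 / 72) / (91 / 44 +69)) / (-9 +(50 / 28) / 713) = -432047/133031961 = 0.00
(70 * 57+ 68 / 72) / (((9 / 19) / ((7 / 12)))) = 9554321/1944 = 4914.77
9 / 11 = 0.82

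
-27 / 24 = -9/8 = -1.12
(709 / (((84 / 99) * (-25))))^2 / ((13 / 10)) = 547419609/637000 = 859.37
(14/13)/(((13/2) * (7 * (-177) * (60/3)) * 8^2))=-1/9572160 = 0.00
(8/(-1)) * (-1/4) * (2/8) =0.50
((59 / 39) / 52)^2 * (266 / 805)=66139/236485080 = 0.00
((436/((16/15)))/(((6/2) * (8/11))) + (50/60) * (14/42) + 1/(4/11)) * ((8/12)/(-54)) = -54827/23328 = -2.35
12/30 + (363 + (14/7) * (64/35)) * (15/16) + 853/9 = 2212151/5040 = 438.92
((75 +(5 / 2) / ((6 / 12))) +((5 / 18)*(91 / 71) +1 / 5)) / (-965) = -514753/6166350 = -0.08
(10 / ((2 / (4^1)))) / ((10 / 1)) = 2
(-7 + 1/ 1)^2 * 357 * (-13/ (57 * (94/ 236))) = -6571656/893 = -7359.08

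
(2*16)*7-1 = 223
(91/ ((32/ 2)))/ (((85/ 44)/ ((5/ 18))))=1001/1224 = 0.82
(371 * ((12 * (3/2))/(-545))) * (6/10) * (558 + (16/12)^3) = -2245292/545 = -4119.80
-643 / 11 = -58.45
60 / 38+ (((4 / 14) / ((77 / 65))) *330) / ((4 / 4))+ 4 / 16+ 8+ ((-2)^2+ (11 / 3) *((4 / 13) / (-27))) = 366173791/3921372 = 93.38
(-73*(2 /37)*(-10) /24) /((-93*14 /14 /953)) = -16.85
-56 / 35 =-8/5 = -1.60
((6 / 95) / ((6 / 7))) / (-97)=-7/9215 = 0.00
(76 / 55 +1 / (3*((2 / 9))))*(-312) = -49452/55 = -899.13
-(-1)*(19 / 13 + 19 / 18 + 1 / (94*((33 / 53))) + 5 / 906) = 46394395/18267678 = 2.54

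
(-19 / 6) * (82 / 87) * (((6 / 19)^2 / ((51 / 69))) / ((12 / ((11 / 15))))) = -10373/421515 = -0.02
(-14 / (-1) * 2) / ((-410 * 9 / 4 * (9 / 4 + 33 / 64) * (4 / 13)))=-11648/326565 = -0.04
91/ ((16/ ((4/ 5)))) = 91/20 = 4.55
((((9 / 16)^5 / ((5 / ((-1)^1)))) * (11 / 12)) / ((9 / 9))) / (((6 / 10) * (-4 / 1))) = 72171/16777216 = 0.00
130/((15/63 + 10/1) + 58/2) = 1365/412 = 3.31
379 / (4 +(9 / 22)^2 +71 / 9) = 1650924/52517 = 31.44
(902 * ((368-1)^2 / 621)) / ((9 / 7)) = 152160.73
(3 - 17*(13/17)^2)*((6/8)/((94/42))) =-3717/1598 = -2.33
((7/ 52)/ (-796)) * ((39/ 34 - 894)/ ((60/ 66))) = 2337489/14073280 = 0.17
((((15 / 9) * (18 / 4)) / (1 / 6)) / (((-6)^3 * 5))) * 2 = -1/12 = -0.08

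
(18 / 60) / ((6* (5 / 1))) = 1/100 = 0.01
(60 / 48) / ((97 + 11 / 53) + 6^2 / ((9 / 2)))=265/22304 = 0.01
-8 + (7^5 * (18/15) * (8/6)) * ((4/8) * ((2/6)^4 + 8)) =43627732/405 = 107722.80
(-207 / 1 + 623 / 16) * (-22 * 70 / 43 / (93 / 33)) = 11387915/5332 = 2135.77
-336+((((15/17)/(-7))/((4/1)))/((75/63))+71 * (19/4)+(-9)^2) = 6989/85 = 82.22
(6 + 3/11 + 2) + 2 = 113/11 = 10.27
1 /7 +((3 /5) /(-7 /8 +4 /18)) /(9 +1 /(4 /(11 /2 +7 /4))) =0.06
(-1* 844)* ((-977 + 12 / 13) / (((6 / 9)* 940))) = 8032137/6110 = 1314.59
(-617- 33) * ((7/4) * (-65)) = 147875/2 = 73937.50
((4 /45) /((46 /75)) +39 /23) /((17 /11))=1397/1173 = 1.19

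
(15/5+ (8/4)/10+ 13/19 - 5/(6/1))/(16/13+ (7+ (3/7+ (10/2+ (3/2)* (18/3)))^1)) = 158249/1175340 = 0.13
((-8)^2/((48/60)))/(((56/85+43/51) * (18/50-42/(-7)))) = 170000/20299 = 8.37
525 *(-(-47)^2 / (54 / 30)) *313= -604989875/3 = -201663291.67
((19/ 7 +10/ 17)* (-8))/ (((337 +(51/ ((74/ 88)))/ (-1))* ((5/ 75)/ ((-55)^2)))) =-211135320/48671 = -4338.01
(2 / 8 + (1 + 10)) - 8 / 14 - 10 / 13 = 3607/364 = 9.91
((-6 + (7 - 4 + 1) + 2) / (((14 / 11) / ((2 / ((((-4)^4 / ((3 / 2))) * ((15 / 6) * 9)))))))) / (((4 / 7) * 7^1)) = 0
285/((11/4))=1140/11 = 103.64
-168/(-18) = 28/3 = 9.33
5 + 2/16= 41/8 = 5.12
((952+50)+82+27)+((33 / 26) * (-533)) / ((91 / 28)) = 11737/13 = 902.85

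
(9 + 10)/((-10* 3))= -19/30 = -0.63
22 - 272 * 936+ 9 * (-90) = -255380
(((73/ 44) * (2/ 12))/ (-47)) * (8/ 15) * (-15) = 73/1551 = 0.05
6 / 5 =1.20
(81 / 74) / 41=81/3034 = 0.03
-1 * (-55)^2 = -3025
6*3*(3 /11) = 54/11 = 4.91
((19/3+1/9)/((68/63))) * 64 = 6496/17 = 382.12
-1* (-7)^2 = -49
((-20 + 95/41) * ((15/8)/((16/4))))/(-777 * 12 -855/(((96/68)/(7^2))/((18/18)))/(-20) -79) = 2175/2078003 = 0.00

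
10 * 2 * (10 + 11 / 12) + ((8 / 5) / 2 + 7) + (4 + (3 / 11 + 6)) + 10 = 40657/165 = 246.41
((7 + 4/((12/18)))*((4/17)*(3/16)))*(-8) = -78/17 = -4.59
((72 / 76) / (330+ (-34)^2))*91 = 819/14117 = 0.06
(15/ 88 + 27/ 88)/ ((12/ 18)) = 63/88 = 0.72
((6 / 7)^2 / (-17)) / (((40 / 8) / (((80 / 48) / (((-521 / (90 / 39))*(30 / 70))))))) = 120/805987 = 0.00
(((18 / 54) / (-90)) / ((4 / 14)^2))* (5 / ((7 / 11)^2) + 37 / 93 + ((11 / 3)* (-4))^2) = -1557509/150660 = -10.34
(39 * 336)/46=284.87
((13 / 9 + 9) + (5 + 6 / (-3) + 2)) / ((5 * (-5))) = -139/225 = -0.62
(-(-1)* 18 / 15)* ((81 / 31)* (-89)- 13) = -45672/155 = -294.66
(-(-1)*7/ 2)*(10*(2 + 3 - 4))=35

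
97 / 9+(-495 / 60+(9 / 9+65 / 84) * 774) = 346615/252 = 1375.46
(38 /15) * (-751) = -28538/15 = -1902.53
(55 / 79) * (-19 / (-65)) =209/1027 = 0.20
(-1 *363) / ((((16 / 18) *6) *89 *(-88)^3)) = 9/8019968 = 0.00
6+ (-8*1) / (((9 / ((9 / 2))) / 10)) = -34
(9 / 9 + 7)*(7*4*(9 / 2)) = 1008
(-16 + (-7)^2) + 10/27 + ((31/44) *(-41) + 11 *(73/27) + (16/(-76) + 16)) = 376307/7524 = 50.01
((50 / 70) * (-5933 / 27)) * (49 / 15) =-512.73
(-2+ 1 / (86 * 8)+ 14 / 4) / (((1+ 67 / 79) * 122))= 81607/12254656 = 0.01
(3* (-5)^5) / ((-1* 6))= 3125/2 = 1562.50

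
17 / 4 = 4.25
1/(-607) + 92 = 55843/607 = 92.00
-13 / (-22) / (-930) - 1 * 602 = -12316933/20460 = -602.00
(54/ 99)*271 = 1626/11 = 147.82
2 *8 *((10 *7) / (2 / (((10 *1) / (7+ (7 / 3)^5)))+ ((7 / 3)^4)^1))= 194400/7789 = 24.96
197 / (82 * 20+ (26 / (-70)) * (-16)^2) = 6895/54072 = 0.13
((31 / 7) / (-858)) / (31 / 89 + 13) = -2759/7135128 = 0.00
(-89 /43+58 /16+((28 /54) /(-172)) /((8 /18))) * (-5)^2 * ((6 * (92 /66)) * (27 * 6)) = 24808950/473 = 52450.21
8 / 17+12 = 212/17 = 12.47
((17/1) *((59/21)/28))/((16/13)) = 13039/9408 = 1.39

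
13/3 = 4.33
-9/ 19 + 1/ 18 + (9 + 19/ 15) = 16841/1710 = 9.85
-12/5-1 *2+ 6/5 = -16/5 = -3.20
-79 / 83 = -0.95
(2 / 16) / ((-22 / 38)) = -19/88 = -0.22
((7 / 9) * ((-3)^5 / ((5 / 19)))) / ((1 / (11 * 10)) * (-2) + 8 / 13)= -73359/61 = -1202.61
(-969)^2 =938961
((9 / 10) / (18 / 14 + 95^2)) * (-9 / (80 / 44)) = -567/1148800 = 0.00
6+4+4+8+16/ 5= 25.20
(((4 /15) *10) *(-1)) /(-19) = 8/57 = 0.14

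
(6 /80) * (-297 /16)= -891/640 = -1.39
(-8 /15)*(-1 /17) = 8/255 = 0.03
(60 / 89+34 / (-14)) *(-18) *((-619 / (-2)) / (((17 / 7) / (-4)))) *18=-438415416/1513 = -289765.64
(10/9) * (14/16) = 35/36 = 0.97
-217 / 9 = -24.11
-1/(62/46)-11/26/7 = -4527/5642 = -0.80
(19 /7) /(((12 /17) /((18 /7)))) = 969/98 = 9.89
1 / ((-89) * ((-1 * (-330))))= -1/29370 = 0.00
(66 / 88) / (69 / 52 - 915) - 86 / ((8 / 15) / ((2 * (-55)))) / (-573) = -30.96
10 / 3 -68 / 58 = 2.16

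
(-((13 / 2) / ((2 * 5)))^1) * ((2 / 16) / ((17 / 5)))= -13/544 = -0.02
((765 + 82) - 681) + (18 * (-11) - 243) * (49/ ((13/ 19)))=-31416.38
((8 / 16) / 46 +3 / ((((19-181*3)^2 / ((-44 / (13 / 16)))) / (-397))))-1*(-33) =682354609/20524556 = 33.25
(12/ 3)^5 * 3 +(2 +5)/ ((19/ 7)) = 58417/19 = 3074.58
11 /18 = 0.61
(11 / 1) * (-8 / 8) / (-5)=11/5 = 2.20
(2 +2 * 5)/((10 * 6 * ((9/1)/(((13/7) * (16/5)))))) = 208/1575 = 0.13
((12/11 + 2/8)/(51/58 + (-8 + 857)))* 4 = 3422/542223 = 0.01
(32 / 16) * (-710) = -1420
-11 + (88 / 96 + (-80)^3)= -6144121/12 = -512010.08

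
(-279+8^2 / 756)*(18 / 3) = -105430/63 = -1673.49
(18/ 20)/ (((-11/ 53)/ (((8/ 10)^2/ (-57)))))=1272/26125 = 0.05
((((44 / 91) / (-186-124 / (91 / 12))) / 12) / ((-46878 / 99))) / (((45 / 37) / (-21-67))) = -8954/294276645 = 0.00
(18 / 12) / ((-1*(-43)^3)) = 3/159014 = 0.00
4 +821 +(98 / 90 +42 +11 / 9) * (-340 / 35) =124283/315 = 394.55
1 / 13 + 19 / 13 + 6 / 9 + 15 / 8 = 1273/312 = 4.08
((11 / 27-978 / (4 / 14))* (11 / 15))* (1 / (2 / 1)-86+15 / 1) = 4777597/27 = 176948.04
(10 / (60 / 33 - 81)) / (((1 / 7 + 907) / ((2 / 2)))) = -77/553085 = 0.00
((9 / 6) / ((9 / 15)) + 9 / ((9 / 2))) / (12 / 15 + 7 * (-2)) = -15/44 = -0.34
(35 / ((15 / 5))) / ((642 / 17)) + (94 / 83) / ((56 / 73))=3995443/2238012 = 1.79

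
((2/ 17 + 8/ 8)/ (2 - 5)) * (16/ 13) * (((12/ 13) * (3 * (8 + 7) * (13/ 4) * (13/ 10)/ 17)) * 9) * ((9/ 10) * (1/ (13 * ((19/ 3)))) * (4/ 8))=-4374/18785 = -0.23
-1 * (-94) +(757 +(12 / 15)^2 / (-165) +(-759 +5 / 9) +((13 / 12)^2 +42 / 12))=6416869/66000 = 97.23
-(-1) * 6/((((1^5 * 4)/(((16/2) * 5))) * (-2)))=-30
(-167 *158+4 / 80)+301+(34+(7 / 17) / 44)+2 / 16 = -26050.82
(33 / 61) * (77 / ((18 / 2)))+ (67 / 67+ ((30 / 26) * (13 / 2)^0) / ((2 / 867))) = 2406695/4758 = 505.82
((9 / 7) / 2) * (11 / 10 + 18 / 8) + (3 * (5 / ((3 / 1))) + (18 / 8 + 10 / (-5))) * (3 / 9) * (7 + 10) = 31.90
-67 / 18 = -3.72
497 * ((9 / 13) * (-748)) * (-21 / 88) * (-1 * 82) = -65471301/13 = -5036253.92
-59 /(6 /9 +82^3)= -177/1654106 = 0.00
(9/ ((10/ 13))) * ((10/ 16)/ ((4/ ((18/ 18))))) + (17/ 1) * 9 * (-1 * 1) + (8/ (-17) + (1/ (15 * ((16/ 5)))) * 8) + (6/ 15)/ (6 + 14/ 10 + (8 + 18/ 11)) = -463196921/3058368 = -151.45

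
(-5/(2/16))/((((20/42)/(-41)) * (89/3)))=10332/89 = 116.09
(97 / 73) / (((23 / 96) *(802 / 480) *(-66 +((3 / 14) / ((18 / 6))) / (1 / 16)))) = -7822080/152834333 = -0.05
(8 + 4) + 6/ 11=138/11 = 12.55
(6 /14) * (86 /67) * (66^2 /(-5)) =-1123848/2345 = -479.25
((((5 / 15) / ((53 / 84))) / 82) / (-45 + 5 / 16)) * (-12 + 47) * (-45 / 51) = 23520/5282563 = 0.00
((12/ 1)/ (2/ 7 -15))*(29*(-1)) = 2436/103 = 23.65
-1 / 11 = -0.09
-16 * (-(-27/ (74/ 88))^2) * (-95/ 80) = -26815536/1369 = -19587.68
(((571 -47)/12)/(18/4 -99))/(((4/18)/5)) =-655/63 = -10.40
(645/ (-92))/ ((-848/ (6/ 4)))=1935/156032 = 0.01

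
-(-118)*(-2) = -236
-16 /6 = -8/3 = -2.67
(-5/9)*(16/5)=-16/9 = -1.78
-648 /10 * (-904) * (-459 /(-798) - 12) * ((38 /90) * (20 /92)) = -49450608/805 = -61429.33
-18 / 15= -6/5 = -1.20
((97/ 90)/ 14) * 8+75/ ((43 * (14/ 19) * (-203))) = 3322727/5499270 = 0.60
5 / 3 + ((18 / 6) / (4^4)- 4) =-1783/768 = -2.32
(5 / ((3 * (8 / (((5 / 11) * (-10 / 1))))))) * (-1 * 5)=625/132 = 4.73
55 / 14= 3.93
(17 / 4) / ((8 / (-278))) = -2363/16 = -147.69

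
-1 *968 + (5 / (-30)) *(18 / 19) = -18395/19 = -968.16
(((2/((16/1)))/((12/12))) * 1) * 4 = 1/2 = 0.50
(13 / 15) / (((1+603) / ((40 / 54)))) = 13/12231 = 0.00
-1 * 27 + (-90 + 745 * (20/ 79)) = 5657/79 = 71.61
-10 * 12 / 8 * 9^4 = -98415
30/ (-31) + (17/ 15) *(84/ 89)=1406/13795 = 0.10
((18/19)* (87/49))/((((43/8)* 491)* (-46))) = -6264/452092669 = 0.00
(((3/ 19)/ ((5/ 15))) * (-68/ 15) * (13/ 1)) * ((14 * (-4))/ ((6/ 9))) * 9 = 2004912/95 = 21104.34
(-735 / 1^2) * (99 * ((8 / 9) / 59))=-64680/59 = -1096.27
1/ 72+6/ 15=149/360 = 0.41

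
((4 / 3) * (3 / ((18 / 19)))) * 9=38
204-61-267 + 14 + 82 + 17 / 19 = -515/19 = -27.11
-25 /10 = -5/2 = -2.50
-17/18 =-0.94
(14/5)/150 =7/375 = 0.02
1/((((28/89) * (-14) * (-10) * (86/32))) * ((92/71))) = 6319/969220 = 0.01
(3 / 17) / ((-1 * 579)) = -1/3281 = 0.00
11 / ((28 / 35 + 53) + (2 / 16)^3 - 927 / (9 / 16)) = -28160/4081147 = -0.01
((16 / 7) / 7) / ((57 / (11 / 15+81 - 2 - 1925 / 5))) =-3856/2205 = -1.75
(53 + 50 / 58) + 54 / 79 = 124964/2291 = 54.55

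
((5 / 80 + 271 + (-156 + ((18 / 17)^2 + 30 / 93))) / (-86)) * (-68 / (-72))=-1.28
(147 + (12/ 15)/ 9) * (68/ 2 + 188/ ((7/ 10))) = 44504.90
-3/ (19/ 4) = -12/19 = -0.63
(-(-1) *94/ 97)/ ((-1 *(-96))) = 47/4656 = 0.01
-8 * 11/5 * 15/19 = -264/19 = -13.89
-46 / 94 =-23/47 = -0.49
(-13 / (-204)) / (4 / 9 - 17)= -39/10132 = 0.00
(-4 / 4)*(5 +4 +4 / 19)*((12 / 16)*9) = -4725/76 = -62.17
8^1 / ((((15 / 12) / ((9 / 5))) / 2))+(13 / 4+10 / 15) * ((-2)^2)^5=302528/75 = 4033.71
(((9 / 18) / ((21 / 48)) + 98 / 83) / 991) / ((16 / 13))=8775/4606168 = 0.00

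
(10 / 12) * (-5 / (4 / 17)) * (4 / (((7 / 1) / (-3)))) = 425/14 = 30.36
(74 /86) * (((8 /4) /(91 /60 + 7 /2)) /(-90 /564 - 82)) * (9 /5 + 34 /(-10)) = 667776/99958789 = 0.01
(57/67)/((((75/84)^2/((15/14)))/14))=134064/8375 = 16.01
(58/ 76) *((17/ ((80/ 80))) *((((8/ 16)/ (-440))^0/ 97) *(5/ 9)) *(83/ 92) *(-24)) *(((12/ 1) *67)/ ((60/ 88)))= -241258424/127167 = -1897.18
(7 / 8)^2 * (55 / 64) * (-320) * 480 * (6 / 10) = -121275/2 = -60637.50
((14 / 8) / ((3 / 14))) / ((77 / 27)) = 63/22 = 2.86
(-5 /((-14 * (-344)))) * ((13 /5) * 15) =-195/4816 = -0.04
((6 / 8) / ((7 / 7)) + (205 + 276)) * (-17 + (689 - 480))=92496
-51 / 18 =-17/6 = -2.83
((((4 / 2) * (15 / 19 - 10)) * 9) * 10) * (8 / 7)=-36000/19 = -1894.74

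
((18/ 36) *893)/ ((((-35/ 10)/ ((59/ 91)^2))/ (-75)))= 233139975/57967 = 4021.94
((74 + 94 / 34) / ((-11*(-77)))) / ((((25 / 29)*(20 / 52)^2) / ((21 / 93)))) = 1279161/7970875 = 0.16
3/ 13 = 0.23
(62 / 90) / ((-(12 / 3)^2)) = -31/720 = -0.04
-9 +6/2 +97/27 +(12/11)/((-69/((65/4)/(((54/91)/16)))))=-9.33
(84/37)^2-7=-2527/1369 = -1.85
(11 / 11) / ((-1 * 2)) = -1/2 = -0.50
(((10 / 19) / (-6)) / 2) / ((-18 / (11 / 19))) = 55/38988 = 0.00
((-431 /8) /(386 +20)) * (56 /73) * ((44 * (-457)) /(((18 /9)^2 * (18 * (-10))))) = -2166637/762120 = -2.84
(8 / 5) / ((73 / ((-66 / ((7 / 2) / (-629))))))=664224/2555 = 259.97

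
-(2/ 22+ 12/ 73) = -205/803 = -0.26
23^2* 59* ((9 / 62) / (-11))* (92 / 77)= -12921354/26257 = -492.11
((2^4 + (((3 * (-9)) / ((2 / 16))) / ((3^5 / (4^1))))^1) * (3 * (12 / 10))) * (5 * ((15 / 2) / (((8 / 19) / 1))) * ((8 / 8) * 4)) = 15960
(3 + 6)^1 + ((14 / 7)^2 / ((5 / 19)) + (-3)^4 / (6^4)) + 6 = 2421/80 = 30.26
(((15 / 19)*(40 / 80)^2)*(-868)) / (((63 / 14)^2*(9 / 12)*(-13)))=17360/20007 = 0.87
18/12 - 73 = -143/2 = -71.50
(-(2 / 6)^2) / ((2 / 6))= -0.33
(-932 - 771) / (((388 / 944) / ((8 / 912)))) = -200954/5529 = -36.35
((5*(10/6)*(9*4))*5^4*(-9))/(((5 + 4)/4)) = -750000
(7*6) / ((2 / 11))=231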